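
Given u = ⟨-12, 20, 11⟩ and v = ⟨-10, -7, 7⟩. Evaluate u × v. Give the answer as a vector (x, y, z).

i: 20·7 - 11·(-7) = 140 - (-77) = 217
j: 11·(-10) - (-12)·7 = -110 - (-84) = -26
k: (-12)·(-7) - 20·(-10) = 84 - (-200) = 284
u × v = (217, -26, 284)

(217, -26, 284)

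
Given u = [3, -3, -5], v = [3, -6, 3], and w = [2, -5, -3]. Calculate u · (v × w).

69

v × w:
i: (-6)·(-3) - 3·(-5) = 18 - (-15) = 33
j: 3·2 - 3·(-3) = 6 - (-9) = 15
k: 3·(-5) - (-6)·2 = -15 - (-12) = -3
v × w = (33, 15, -3)
u · (v × w) = 3·33 + (-3)·15 + (-5)·(-3) = 99 - 45 + 15 = 69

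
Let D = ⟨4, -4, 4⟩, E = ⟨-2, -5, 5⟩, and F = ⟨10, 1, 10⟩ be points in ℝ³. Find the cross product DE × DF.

(-11, 42, -24)

DE = (-6, -1, 1)
DF = (6, 5, 6)
i: (-1)·6 - 1·5 = -6 - 5 = -11
j: 1·6 - (-6)·6 = 6 - (-36) = 42
k: (-6)·5 - (-1)·6 = -30 - (-6) = -24
DE × DF = (-11, 42, -24)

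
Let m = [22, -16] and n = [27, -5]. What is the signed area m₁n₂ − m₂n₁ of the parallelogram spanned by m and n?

322

22·(-5) - (-16)·27 = -110 - (-432) = 322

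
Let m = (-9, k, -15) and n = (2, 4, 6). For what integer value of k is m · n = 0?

27

m · n = (-9)·2 + k·4 + (-15)·6 = -108 + 4k
Set equal to 0: 4k = 108, so k = 27.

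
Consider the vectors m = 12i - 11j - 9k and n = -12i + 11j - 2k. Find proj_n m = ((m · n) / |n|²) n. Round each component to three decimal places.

(11.019, -10.100, 1.836)

m · n = 12·(-12) + (-11)·11 + (-9)·(-2) = -144 - 121 + 18 = -247
|n|² = 144 + 121 + 4 = 269
proj_n m = (-247/269) · (-12, 11, -2) ≈ (11.019, -10.100, 1.836)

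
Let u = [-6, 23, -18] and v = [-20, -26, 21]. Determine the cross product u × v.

i: 23·21 - (-18)·(-26) = 483 - 468 = 15
j: (-18)·(-20) - (-6)·21 = 360 - (-126) = 486
k: (-6)·(-26) - 23·(-20) = 156 - (-460) = 616
u × v = (15, 486, 616)

(15, 486, 616)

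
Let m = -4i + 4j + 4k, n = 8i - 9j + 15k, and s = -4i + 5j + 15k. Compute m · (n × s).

136

n × s:
i: (-9)·15 - 15·5 = -135 - 75 = -210
j: 15·(-4) - 8·15 = -60 - 120 = -180
k: 8·5 - (-9)·(-4) = 40 - 36 = 4
n × s = (-210, -180, 4)
m · (n × s) = (-4)·(-210) + 4·(-180) + 4·4 = 840 - 720 + 16 = 136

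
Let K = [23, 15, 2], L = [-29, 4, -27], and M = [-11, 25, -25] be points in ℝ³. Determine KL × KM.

KL = (-52, -11, -29)
KM = (-34, 10, -27)
i: (-11)·(-27) - (-29)·10 = 297 - (-290) = 587
j: (-29)·(-34) - (-52)·(-27) = 986 - 1404 = -418
k: (-52)·10 - (-11)·(-34) = -520 - 374 = -894
KL × KM = (587, -418, -894)

(587, -418, -894)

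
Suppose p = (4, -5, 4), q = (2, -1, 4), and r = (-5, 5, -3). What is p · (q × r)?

q × r:
i: (-1)·(-3) - 4·5 = 3 - 20 = -17
j: 4·(-5) - 2·(-3) = -20 - (-6) = -14
k: 2·5 - (-1)·(-5) = 10 - 5 = 5
q × r = (-17, -14, 5)
p · (q × r) = 4·(-17) + (-5)·(-14) + 4·5 = -68 + 70 + 20 = 22

22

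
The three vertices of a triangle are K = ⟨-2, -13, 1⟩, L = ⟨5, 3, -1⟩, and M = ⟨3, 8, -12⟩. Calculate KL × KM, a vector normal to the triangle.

KL = (7, 16, -2)
KM = (5, 21, -13)
i: 16·(-13) - (-2)·21 = -208 - (-42) = -166
j: (-2)·5 - 7·(-13) = -10 - (-91) = 81
k: 7·21 - 16·5 = 147 - 80 = 67
KL × KM = (-166, 81, 67)

(-166, 81, 67)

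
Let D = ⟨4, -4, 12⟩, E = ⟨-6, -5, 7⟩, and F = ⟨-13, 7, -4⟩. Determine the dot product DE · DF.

239

DE = E − D = (-10, -1, -5)
DF = F − D = (-17, 11, -16)
DE · DF = (-10)·(-17) + (-1)·11 + (-5)·(-16) = 170 - 11 + 80 = 239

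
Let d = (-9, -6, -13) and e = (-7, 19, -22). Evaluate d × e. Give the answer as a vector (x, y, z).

(379, -107, -213)

i: (-6)·(-22) - (-13)·19 = 132 - (-247) = 379
j: (-13)·(-7) - (-9)·(-22) = 91 - 198 = -107
k: (-9)·19 - (-6)·(-7) = -171 - 42 = -213
d × e = (379, -107, -213)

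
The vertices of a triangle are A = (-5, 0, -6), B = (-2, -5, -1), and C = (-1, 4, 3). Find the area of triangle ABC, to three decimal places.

AB = (3, -5, 5),  AC = (4, 4, 9)
i: (-5)·9 - 5·4 = -45 - 20 = -65
j: 5·4 - 3·9 = 20 - 27 = -7
k: 3·4 - (-5)·4 = 12 - (-20) = 32
AB × AC = (-65, -7, 32)
|AB × AC| = √5298 ≈ 72.7874
area = ½ · 72.7874 ≈ 36.394

36.394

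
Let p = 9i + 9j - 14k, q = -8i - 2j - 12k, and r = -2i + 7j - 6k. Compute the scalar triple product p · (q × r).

1488

q × r:
i: (-2)·(-6) - (-12)·7 = 12 - (-84) = 96
j: (-12)·(-2) - (-8)·(-6) = 24 - 48 = -24
k: (-8)·7 - (-2)·(-2) = -56 - 4 = -60
q × r = (96, -24, -60)
p · (q × r) = 9·96 + 9·(-24) + (-14)·(-60) = 864 - 216 + 840 = 1488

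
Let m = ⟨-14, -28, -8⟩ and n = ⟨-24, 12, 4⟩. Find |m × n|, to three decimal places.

875.991

i: (-28)·4 - (-8)·12 = -112 - (-96) = -16
j: (-8)·(-24) - (-14)·4 = 192 - (-56) = 248
k: (-14)·12 - (-28)·(-24) = -168 - 672 = -840
m × n = (-16, 248, -840)
|m × n| = √((-16)² + 248² + (-840)²) = √767360 ≈ 875.9909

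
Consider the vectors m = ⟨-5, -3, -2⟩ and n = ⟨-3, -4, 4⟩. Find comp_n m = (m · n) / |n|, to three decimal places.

m · n = (-5)·(-3) + (-3)·(-4) + (-2)·4 = 15 + 12 - 8 = 19
|n| = √(9 + 16 + 16) = √41 ≈ 6.4031
comp_n m = 19 / √41 ≈ 2.967

2.967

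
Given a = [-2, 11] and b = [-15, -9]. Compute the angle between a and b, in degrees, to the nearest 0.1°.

110.7

a · b = (-2)·(-15) + 11·(-9) = 30 - 99 = -69
|a|² = 4 + 121 = 125,  |a| = √125 ≈ 11.180340
|b|² = 225 + 81 = 306,  |b| = √306 ≈ 17.492856
cos θ = -69 / (11.180340 · 17.492856) ≈ -0.35280
θ = arccos(-0.35280) ≈ 110.7°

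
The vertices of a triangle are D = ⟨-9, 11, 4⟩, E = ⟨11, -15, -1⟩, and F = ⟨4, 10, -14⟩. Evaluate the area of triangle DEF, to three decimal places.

317.222

DE = (20, -26, -5),  DF = (13, -1, -18)
i: (-26)·(-18) - (-5)·(-1) = 468 - 5 = 463
j: (-5)·13 - 20·(-18) = -65 - (-360) = 295
k: 20·(-1) - (-26)·13 = -20 - (-338) = 318
DE × DF = (463, 295, 318)
|DE × DF| = √402518 ≈ 634.4431
area = ½ · 634.4431 ≈ 317.222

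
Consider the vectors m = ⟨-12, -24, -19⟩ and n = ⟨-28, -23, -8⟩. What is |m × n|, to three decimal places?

i: (-24)·(-8) - (-19)·(-23) = 192 - 437 = -245
j: (-19)·(-28) - (-12)·(-8) = 532 - 96 = 436
k: (-12)·(-23) - (-24)·(-28) = 276 - 672 = -396
m × n = (-245, 436, -396)
|m × n| = √((-245)² + 436² + (-396)²) = √406937 ≈ 637.9161

637.916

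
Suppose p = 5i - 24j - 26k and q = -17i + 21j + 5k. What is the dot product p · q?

p · q = 5·(-17) + (-24)·21 + (-26)·5 = -85 - 504 - 130 = -719

-719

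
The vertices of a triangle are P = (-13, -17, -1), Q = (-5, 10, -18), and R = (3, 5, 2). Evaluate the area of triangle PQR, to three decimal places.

PQ = (8, 27, -17),  PR = (16, 22, 3)
i: 27·3 - (-17)·22 = 81 - (-374) = 455
j: (-17)·16 - 8·3 = -272 - 24 = -296
k: 8·22 - 27·16 = 176 - 432 = -256
PQ × PR = (455, -296, -256)
|PQ × PR| = √360177 ≈ 600.1475
area = ½ · 600.1475 ≈ 300.074

300.074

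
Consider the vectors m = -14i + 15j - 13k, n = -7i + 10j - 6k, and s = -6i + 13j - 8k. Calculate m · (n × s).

n × s:
i: 10·(-8) - (-6)·13 = -80 - (-78) = -2
j: (-6)·(-6) - (-7)·(-8) = 36 - 56 = -20
k: (-7)·13 - 10·(-6) = -91 - (-60) = -31
n × s = (-2, -20, -31)
m · (n × s) = (-14)·(-2) + 15·(-20) + (-13)·(-31) = 28 - 300 + 403 = 131

131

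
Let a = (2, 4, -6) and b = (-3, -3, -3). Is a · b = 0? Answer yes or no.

a · b = 2·(-3) + 4·(-3) + (-6)·(-3) = -6 - 12 + 18 = 0
Zero, so the vectors are orthogonal.

yes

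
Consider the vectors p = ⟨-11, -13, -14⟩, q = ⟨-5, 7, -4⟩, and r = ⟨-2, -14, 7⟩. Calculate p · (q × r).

q × r:
i: 7·7 - (-4)·(-14) = 49 - 56 = -7
j: (-4)·(-2) - (-5)·7 = 8 - (-35) = 43
k: (-5)·(-14) - 7·(-2) = 70 - (-14) = 84
q × r = (-7, 43, 84)
p · (q × r) = (-11)·(-7) + (-13)·43 + (-14)·84 = 77 - 559 - 1176 = -1658

-1658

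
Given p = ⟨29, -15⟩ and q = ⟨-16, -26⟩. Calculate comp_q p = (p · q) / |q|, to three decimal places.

-2.424

p · q = 29·(-16) + (-15)·(-26) = -464 + 390 = -74
|q| = √(256 + 676) = √932 ≈ 30.5287
comp_q p = -74 / √932 ≈ -2.424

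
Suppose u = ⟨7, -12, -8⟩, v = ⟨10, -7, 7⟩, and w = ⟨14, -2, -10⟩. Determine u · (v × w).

-2412

v × w:
i: (-7)·(-10) - 7·(-2) = 70 - (-14) = 84
j: 7·14 - 10·(-10) = 98 - (-100) = 198
k: 10·(-2) - (-7)·14 = -20 - (-98) = 78
v × w = (84, 198, 78)
u · (v × w) = 7·84 + (-12)·198 + (-8)·78 = 588 - 2376 - 624 = -2412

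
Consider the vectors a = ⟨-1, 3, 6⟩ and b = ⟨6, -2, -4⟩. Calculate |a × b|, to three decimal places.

35.777

i: 3·(-4) - 6·(-2) = -12 - (-12) = 0
j: 6·6 - (-1)·(-4) = 36 - 4 = 32
k: (-1)·(-2) - 3·6 = 2 - 18 = -16
a × b = (0, 32, -16)
|a × b| = √(0² + 32² + (-16)²) = √1280 ≈ 35.7771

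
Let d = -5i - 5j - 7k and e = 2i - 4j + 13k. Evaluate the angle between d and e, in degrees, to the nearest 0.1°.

126.3

d · e = (-5)·2 + (-5)·(-4) + (-7)·13 = -10 + 20 - 91 = -81
|d|² = 25 + 25 + 49 = 99,  |d| = √99 ≈ 9.949874
|e|² = 4 + 16 + 169 = 189,  |e| = √189 ≈ 13.747727
cos θ = -81 / (9.949874 · 13.747727) ≈ -0.59216
θ = arccos(-0.59216) ≈ 126.3°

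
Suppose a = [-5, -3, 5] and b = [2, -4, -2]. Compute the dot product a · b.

-8

a · b = (-5)·2 + (-3)·(-4) + 5·(-2) = -10 + 12 - 10 = -8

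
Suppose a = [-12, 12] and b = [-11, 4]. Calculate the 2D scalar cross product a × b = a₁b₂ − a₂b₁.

84

(-12)·4 - 12·(-11) = -48 - (-132) = 84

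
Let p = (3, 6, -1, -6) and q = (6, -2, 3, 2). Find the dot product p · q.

p · q = 3·6 + 6·(-2) + (-1)·3 + (-6)·2 = 18 - 12 - 3 - 12 = -9

-9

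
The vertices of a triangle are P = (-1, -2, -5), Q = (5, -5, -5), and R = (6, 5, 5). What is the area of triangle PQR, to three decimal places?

PQ = (6, -3, 0),  PR = (7, 7, 10)
i: (-3)·10 - 0·7 = -30 - 0 = -30
j: 0·7 - 6·10 = 0 - 60 = -60
k: 6·7 - (-3)·7 = 42 - (-21) = 63
PQ × PR = (-30, -60, 63)
|PQ × PR| = √8469 ≈ 92.0272
area = ½ · 92.0272 ≈ 46.014

46.014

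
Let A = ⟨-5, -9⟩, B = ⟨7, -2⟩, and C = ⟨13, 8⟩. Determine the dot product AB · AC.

335

AB = B − A = (12, 7)
AC = C − A = (18, 17)
AB · AC = 12·18 + 7·17 = 216 + 119 = 335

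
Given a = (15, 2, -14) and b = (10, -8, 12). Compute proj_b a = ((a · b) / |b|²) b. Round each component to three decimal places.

a · b = 15·10 + 2·(-8) + (-14)·12 = 150 - 16 - 168 = -34
|b|² = 100 + 64 + 144 = 308
proj_b a = (-34/308) · (10, -8, 12) ≈ (-1.104, 0.883, -1.325)

(-1.104, 0.883, -1.325)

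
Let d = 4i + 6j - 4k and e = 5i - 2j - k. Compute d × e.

i: 6·(-1) - (-4)·(-2) = -6 - 8 = -14
j: (-4)·5 - 4·(-1) = -20 - (-4) = -16
k: 4·(-2) - 6·5 = -8 - 30 = -38
d × e = (-14, -16, -38)

(-14, -16, -38)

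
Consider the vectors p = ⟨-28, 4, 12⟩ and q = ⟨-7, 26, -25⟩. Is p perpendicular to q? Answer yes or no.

p · q = (-28)·(-7) + 4·26 + 12·(-25) = 196 + 104 - 300 = 0
Zero, so the vectors are orthogonal.

yes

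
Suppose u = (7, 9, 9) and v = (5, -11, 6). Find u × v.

(153, 3, -122)

i: 9·6 - 9·(-11) = 54 - (-99) = 153
j: 9·5 - 7·6 = 45 - 42 = 3
k: 7·(-11) - 9·5 = -77 - 45 = -122
u × v = (153, 3, -122)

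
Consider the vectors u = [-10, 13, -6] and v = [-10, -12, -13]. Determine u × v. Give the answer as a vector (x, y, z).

(-241, -70, 250)

i: 13·(-13) - (-6)·(-12) = -169 - 72 = -241
j: (-6)·(-10) - (-10)·(-13) = 60 - 130 = -70
k: (-10)·(-12) - 13·(-10) = 120 - (-130) = 250
u × v = (-241, -70, 250)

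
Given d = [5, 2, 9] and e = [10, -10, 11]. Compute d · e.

129

d · e = 5·10 + 2·(-10) + 9·11 = 50 - 20 + 99 = 129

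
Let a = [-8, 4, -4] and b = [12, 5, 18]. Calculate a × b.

(92, 96, -88)

i: 4·18 - (-4)·5 = 72 - (-20) = 92
j: (-4)·12 - (-8)·18 = -48 - (-144) = 96
k: (-8)·5 - 4·12 = -40 - 48 = -88
a × b = (92, 96, -88)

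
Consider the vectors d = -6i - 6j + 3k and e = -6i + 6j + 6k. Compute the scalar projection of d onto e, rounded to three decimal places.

d · e = (-6)·(-6) + (-6)·6 + 3·6 = 36 - 36 + 18 = 18
|e| = √(36 + 36 + 36) = √108 ≈ 10.3923
comp_e d = 18 / √108 ≈ 1.732

1.732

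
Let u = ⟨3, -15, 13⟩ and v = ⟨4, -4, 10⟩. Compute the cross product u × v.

(-98, 22, 48)

i: (-15)·10 - 13·(-4) = -150 - (-52) = -98
j: 13·4 - 3·10 = 52 - 30 = 22
k: 3·(-4) - (-15)·4 = -12 - (-60) = 48
u × v = (-98, 22, 48)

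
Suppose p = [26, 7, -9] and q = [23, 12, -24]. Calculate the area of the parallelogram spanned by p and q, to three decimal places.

447.538

i: 7·(-24) - (-9)·12 = -168 - (-108) = -60
j: (-9)·23 - 26·(-24) = -207 - (-624) = 417
k: 26·12 - 7·23 = 312 - 161 = 151
p × q = (-60, 417, 151)
|p × q| = √((-60)² + 417² + 151²) = √200290 ≈ 447.5377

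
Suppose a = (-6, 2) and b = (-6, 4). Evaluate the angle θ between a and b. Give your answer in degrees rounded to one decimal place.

a · b = (-6)·(-6) + 2·4 = 36 + 8 = 44
|a|² = 36 + 4 = 40,  |a| = √40 ≈ 6.324555
|b|² = 36 + 16 = 52,  |b| = √52 ≈ 7.211103
cos θ = 44 / (6.324555 · 7.211103) ≈ 0.96476
θ = arccos(0.96476) ≈ 15.3°

15.3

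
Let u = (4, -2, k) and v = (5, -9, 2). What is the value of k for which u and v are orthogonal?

-19

u · v = 4·5 + (-2)·(-9) + k·2 = 38 + 2k
Set equal to 0: 2k = -38, so k = -19.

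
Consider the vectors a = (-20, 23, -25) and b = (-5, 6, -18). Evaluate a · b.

688

a · b = (-20)·(-5) + 23·6 + (-25)·(-18) = 100 + 138 + 450 = 688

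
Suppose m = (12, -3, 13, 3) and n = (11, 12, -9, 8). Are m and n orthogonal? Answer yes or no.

no

m · n = 12·11 + (-3)·12 + 13·(-9) + 3·8 = 132 - 36 - 117 + 24 = 3
Nonzero, so the vectors are not orthogonal.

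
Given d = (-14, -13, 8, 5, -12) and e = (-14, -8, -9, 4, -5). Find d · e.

308

d · e = (-14)·(-14) + (-13)·(-8) + 8·(-9) + 5·4 + (-12)·(-5) = 196 + 104 - 72 + 20 + 60 = 308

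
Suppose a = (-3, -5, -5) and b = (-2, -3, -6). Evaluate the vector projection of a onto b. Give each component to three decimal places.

(-2.082, -3.122, -6.245)

a · b = (-3)·(-2) + (-5)·(-3) + (-5)·(-6) = 6 + 15 + 30 = 51
|b|² = 4 + 9 + 36 = 49
proj_b a = (51/49) · (-2, -3, -6) ≈ (-2.082, -3.122, -6.245)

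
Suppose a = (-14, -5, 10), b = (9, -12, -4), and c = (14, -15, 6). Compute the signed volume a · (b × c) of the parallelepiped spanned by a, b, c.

2728

b × c:
i: (-12)·6 - (-4)·(-15) = -72 - 60 = -132
j: (-4)·14 - 9·6 = -56 - 54 = -110
k: 9·(-15) - (-12)·14 = -135 - (-168) = 33
b × c = (-132, -110, 33)
a · (b × c) = (-14)·(-132) + (-5)·(-110) + 10·33 = 1848 + 550 + 330 = 2728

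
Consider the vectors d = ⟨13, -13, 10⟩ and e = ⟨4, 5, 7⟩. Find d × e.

i: (-13)·7 - 10·5 = -91 - 50 = -141
j: 10·4 - 13·7 = 40 - 91 = -51
k: 13·5 - (-13)·4 = 65 - (-52) = 117
d × e = (-141, -51, 117)

(-141, -51, 117)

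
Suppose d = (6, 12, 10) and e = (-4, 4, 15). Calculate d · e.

d · e = 6·(-4) + 12·4 + 10·15 = -24 + 48 + 150 = 174

174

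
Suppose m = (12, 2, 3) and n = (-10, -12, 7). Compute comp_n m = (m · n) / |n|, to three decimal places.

-7.186

m · n = 12·(-10) + 2·(-12) + 3·7 = -120 - 24 + 21 = -123
|n| = √(100 + 144 + 49) = √293 ≈ 17.1172
comp_n m = -123 / √293 ≈ -7.186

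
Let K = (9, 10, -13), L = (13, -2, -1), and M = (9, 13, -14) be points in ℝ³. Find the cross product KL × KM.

KL = (4, -12, 12)
KM = (0, 3, -1)
i: (-12)·(-1) - 12·3 = 12 - 36 = -24
j: 12·0 - 4·(-1) = 0 - (-4) = 4
k: 4·3 - (-12)·0 = 12 - 0 = 12
KL × KM = (-24, 4, 12)

(-24, 4, 12)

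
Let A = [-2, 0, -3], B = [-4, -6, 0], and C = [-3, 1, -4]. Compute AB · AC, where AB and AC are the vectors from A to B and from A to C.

-7

AB = B − A = (-2, -6, 3)
AC = C − A = (-1, 1, -1)
AB · AC = (-2)·(-1) + (-6)·1 + 3·(-1) = 2 - 6 - 3 = -7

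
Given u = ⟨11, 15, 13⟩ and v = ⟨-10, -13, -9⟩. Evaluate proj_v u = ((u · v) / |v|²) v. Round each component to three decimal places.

u · v = 11·(-10) + 15·(-13) + 13·(-9) = -110 - 195 - 117 = -422
|v|² = 100 + 169 + 81 = 350
proj_v u = (-422/350) · (-10, -13, -9) ≈ (12.057, 15.674, 10.851)

(12.057, 15.674, 10.851)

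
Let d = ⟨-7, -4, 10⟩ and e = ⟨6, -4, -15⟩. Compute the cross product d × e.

i: (-4)·(-15) - 10·(-4) = 60 - (-40) = 100
j: 10·6 - (-7)·(-15) = 60 - 105 = -45
k: (-7)·(-4) - (-4)·6 = 28 - (-24) = 52
d × e = (100, -45, 52)

(100, -45, 52)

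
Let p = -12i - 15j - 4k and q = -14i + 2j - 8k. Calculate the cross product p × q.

(128, -40, -234)

i: (-15)·(-8) - (-4)·2 = 120 - (-8) = 128
j: (-4)·(-14) - (-12)·(-8) = 56 - 96 = -40
k: (-12)·2 - (-15)·(-14) = -24 - 210 = -234
p × q = (128, -40, -234)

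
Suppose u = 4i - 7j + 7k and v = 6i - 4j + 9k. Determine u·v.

u · v = 4·6 + (-7)·(-4) + 7·9 = 24 + 28 + 63 = 115

115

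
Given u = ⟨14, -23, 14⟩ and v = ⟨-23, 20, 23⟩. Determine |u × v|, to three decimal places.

i: (-23)·23 - 14·20 = -529 - 280 = -809
j: 14·(-23) - 14·23 = -322 - 322 = -644
k: 14·20 - (-23)·(-23) = 280 - 529 = -249
u × v = (-809, -644, -249)
|u × v| = √((-809)² + (-644)² + (-249)²) = √1131218 ≈ 1063.5873

1063.587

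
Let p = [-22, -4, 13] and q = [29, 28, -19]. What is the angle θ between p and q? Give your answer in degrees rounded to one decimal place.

p · q = (-22)·29 + (-4)·28 + 13·(-19) = -638 - 112 - 247 = -997
|p|² = 484 + 16 + 169 = 669,  |p| = √669 ≈ 25.865034
|q|² = 841 + 784 + 361 = 1986,  |q| = √1986 ≈ 44.564560
cos θ = -997 / (25.865034 · 44.564560) ≈ -0.86495
θ = arccos(-0.86495) ≈ 149.9°

149.9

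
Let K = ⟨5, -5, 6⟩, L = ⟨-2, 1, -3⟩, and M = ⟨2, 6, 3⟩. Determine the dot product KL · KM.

114

KL = L − K = (-7, 6, -9)
KM = M − K = (-3, 11, -3)
KL · KM = (-7)·(-3) + 6·11 + (-9)·(-3) = 21 + 66 + 27 = 114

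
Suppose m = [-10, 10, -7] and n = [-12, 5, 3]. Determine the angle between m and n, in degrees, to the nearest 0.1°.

m · n = (-10)·(-12) + 10·5 + (-7)·3 = 120 + 50 - 21 = 149
|m|² = 100 + 100 + 49 = 249,  |m| = √249 ≈ 15.779734
|n|² = 144 + 25 + 9 = 178,  |n| = √178 ≈ 13.341664
cos θ = 149 / (15.779734 · 13.341664) ≈ 0.70774
θ = arccos(0.70774) ≈ 44.9°

44.9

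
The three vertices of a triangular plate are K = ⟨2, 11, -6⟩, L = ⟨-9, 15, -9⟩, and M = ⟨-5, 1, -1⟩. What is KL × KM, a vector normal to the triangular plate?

KL = (-11, 4, -3)
KM = (-7, -10, 5)
i: 4·5 - (-3)·(-10) = 20 - 30 = -10
j: (-3)·(-7) - (-11)·5 = 21 - (-55) = 76
k: (-11)·(-10) - 4·(-7) = 110 - (-28) = 138
KL × KM = (-10, 76, 138)

(-10, 76, 138)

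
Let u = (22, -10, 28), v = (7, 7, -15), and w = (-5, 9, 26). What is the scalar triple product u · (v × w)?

v × w:
i: 7·26 - (-15)·9 = 182 - (-135) = 317
j: (-15)·(-5) - 7·26 = 75 - 182 = -107
k: 7·9 - 7·(-5) = 63 - (-35) = 98
v × w = (317, -107, 98)
u · (v × w) = 22·317 + (-10)·(-107) + 28·98 = 6974 + 1070 + 2744 = 10788

10788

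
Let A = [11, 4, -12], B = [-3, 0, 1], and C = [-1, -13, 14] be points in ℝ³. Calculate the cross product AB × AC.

(117, 208, 190)

AB = (-14, -4, 13)
AC = (-12, -17, 26)
i: (-4)·26 - 13·(-17) = -104 - (-221) = 117
j: 13·(-12) - (-14)·26 = -156 - (-364) = 208
k: (-14)·(-17) - (-4)·(-12) = 238 - 48 = 190
AB × AC = (117, 208, 190)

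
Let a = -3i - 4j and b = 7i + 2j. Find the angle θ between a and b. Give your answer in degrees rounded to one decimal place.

a · b = (-3)·7 + (-4)·2 = -21 - 8 = -29
|a|² = 9 + 16 = 25,  |a| = √25 ≈ 5.000000
|b|² = 49 + 4 = 53,  |b| = √53 ≈ 7.280110
cos θ = -29 / (5.000000 · 7.280110) ≈ -0.79669
θ = arccos(-0.79669) ≈ 142.8°

142.8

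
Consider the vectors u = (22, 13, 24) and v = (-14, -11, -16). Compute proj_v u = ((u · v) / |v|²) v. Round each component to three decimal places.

u · v = 22·(-14) + 13·(-11) + 24·(-16) = -308 - 143 - 384 = -835
|v|² = 196 + 121 + 256 = 573
proj_v u = (-835/573) · (-14, -11, -16) ≈ (20.401, 16.030, 23.316)

(20.401, 16.030, 23.316)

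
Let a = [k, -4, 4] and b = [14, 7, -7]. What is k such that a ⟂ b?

a · b = k·14 + (-4)·7 + 4·(-7) = -56 + 14k
Set equal to 0: 14k = 56, so k = 4.

4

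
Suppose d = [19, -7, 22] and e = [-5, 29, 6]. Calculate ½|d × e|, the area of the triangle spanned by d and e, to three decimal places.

i: (-7)·6 - 22·29 = -42 - 638 = -680
j: 22·(-5) - 19·6 = -110 - 114 = -224
k: 19·29 - (-7)·(-5) = 551 - 35 = 516
d × e = (-680, -224, 516)
|d × e| = √((-680)² + (-224)² + 516²) = √778832 ≈ 882.5146
area = ½ · 882.5146 ≈ 441.257

441.257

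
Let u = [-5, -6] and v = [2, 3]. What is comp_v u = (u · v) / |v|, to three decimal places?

-7.766

u · v = (-5)·2 + (-6)·3 = -10 - 18 = -28
|v| = √(4 + 9) = √13 ≈ 3.6056
comp_v u = -28 / √13 ≈ -7.766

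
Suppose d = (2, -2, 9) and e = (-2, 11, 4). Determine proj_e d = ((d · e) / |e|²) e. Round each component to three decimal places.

d · e = 2·(-2) + (-2)·11 + 9·4 = -4 - 22 + 36 = 10
|e|² = 4 + 121 + 16 = 141
proj_e d = (10/141) · (-2, 11, 4) ≈ (-0.142, 0.780, 0.284)

(-0.142, 0.780, 0.284)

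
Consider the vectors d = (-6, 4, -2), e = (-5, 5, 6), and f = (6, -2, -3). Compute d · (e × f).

e × f:
i: 5·(-3) - 6·(-2) = -15 - (-12) = -3
j: 6·6 - (-5)·(-3) = 36 - 15 = 21
k: (-5)·(-2) - 5·6 = 10 - 30 = -20
e × f = (-3, 21, -20)
d · (e × f) = (-6)·(-3) + 4·21 + (-2)·(-20) = 18 + 84 + 40 = 142

142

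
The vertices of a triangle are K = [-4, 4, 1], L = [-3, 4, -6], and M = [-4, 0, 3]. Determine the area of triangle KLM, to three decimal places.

KL = (1, 0, -7),  KM = (0, -4, 2)
i: 0·2 - (-7)·(-4) = 0 - 28 = -28
j: (-7)·0 - 1·2 = 0 - 2 = -2
k: 1·(-4) - 0·0 = -4 - 0 = -4
KL × KM = (-28, -2, -4)
|KL × KM| = √804 ≈ 28.3549
area = ½ · 28.3549 ≈ 14.177

14.177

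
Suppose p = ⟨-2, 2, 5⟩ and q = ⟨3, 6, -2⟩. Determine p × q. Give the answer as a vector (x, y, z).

(-34, 11, -18)

i: 2·(-2) - 5·6 = -4 - 30 = -34
j: 5·3 - (-2)·(-2) = 15 - 4 = 11
k: (-2)·6 - 2·3 = -12 - 6 = -18
p × q = (-34, 11, -18)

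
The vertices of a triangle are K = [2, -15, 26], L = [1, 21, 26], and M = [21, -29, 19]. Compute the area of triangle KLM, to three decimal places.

357.929

KL = (-1, 36, 0),  KM = (19, -14, -7)
i: 36·(-7) - 0·(-14) = -252 - 0 = -252
j: 0·19 - (-1)·(-7) = 0 - 7 = -7
k: (-1)·(-14) - 36·19 = 14 - 684 = -670
KL × KM = (-252, -7, -670)
|KL × KM| = √512453 ≈ 715.8582
area = ½ · 715.8582 ≈ 357.929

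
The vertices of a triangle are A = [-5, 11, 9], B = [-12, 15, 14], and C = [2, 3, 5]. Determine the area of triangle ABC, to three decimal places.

AB = (-7, 4, 5),  AC = (7, -8, -4)
i: 4·(-4) - 5·(-8) = -16 - (-40) = 24
j: 5·7 - (-7)·(-4) = 35 - 28 = 7
k: (-7)·(-8) - 4·7 = 56 - 28 = 28
AB × AC = (24, 7, 28)
|AB × AC| = √1409 ≈ 37.5366
area = ½ · 37.5366 ≈ 18.768

18.768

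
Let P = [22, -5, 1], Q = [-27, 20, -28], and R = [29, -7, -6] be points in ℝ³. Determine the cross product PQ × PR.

(-233, -546, -77)

PQ = (-49, 25, -29)
PR = (7, -2, -7)
i: 25·(-7) - (-29)·(-2) = -175 - 58 = -233
j: (-29)·7 - (-49)·(-7) = -203 - 343 = -546
k: (-49)·(-2) - 25·7 = 98 - 175 = -77
PQ × PR = (-233, -546, -77)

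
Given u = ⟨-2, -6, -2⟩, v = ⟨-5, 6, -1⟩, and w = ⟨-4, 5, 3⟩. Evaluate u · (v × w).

v × w:
i: 6·3 - (-1)·5 = 18 - (-5) = 23
j: (-1)·(-4) - (-5)·3 = 4 - (-15) = 19
k: (-5)·5 - 6·(-4) = -25 - (-24) = -1
v × w = (23, 19, -1)
u · (v × w) = (-2)·23 + (-6)·19 + (-2)·(-1) = -46 - 114 + 2 = -158

-158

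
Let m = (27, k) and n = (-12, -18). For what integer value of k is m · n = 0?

-18

m · n = 27·(-12) + k·(-18) = -324 - 18k
Set equal to 0: -18k = 324, so k = -18.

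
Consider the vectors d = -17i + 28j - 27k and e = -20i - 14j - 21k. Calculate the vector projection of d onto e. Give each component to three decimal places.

(-9.932, -6.953, -10.429)

d · e = (-17)·(-20) + 28·(-14) + (-27)·(-21) = 340 - 392 + 567 = 515
|e|² = 400 + 196 + 441 = 1037
proj_e d = (515/1037) · (-20, -14, -21) ≈ (-9.932, -6.953, -10.429)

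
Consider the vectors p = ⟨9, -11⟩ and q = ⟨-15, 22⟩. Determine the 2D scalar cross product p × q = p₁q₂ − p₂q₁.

9·22 - (-11)·(-15) = 198 - 165 = 33

33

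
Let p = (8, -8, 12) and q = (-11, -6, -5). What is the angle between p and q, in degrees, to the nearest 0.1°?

p · q = 8·(-11) + (-8)·(-6) + 12·(-5) = -88 + 48 - 60 = -100
|p|² = 64 + 64 + 144 = 272,  |p| = √272 ≈ 16.492423
|q|² = 121 + 36 + 25 = 182,  |q| = √182 ≈ 13.490738
cos θ = -100 / (16.492423 · 13.490738) ≈ -0.44945
θ = arccos(-0.44945) ≈ 116.7°

116.7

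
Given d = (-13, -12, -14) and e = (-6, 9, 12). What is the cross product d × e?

(-18, 240, -189)

i: (-12)·12 - (-14)·9 = -144 - (-126) = -18
j: (-14)·(-6) - (-13)·12 = 84 - (-156) = 240
k: (-13)·9 - (-12)·(-6) = -117 - 72 = -189
d × e = (-18, 240, -189)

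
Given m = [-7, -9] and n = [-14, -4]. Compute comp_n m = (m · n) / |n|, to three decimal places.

m · n = (-7)·(-14) + (-9)·(-4) = 98 + 36 = 134
|n| = √(196 + 16) = √212 ≈ 14.5602
comp_n m = 134 / √212 ≈ 9.203

9.203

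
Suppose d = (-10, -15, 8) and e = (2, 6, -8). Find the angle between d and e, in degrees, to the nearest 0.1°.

149.9

d · e = (-10)·2 + (-15)·6 + 8·(-8) = -20 - 90 - 64 = -174
|d|² = 100 + 225 + 64 = 389,  |d| = √389 ≈ 19.723083
|e|² = 4 + 36 + 64 = 104,  |e| = √104 ≈ 10.198039
cos θ = -174 / (19.723083 · 10.198039) ≈ -0.86508
θ = arccos(-0.86508) ≈ 149.9°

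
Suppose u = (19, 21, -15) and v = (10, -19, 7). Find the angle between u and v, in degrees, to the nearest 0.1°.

u · v = 19·10 + 21·(-19) + (-15)·7 = 190 - 399 - 105 = -314
|u|² = 361 + 441 + 225 = 1027,  |u| = √1027 ≈ 32.046841
|v|² = 100 + 361 + 49 = 510,  |v| = √510 ≈ 22.583180
cos θ = -314 / (32.046841 · 22.583180) ≈ -0.43387
θ = arccos(-0.43387) ≈ 115.7°

115.7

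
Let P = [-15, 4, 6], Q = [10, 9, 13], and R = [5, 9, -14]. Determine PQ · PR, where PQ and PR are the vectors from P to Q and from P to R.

PQ = Q − P = (25, 5, 7)
PR = R − P = (20, 5, -20)
PQ · PR = 25·20 + 5·5 + 7·(-20) = 500 + 25 - 140 = 385

385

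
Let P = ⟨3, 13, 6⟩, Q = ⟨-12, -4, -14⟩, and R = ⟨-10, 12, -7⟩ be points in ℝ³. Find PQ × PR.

(201, 65, -206)

PQ = (-15, -17, -20)
PR = (-13, -1, -13)
i: (-17)·(-13) - (-20)·(-1) = 221 - 20 = 201
j: (-20)·(-13) - (-15)·(-13) = 260 - 195 = 65
k: (-15)·(-1) - (-17)·(-13) = 15 - 221 = -206
PQ × PR = (201, 65, -206)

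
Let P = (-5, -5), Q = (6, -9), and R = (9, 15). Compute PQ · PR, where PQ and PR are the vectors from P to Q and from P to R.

74

PQ = Q − P = (11, -4)
PR = R − P = (14, 20)
PQ · PR = 11·14 + (-4)·20 = 154 - 80 = 74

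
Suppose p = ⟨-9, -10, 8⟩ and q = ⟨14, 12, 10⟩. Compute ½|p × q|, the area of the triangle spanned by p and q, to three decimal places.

141.637

i: (-10)·10 - 8·12 = -100 - 96 = -196
j: 8·14 - (-9)·10 = 112 - (-90) = 202
k: (-9)·12 - (-10)·14 = -108 - (-140) = 32
p × q = (-196, 202, 32)
|p × q| = √((-196)² + 202² + 32²) = √80244 ≈ 283.2737
area = ½ · 283.2737 ≈ 141.637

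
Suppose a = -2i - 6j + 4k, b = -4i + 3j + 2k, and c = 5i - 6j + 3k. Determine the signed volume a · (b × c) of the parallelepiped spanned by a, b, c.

-138

b × c:
i: 3·3 - 2·(-6) = 9 - (-12) = 21
j: 2·5 - (-4)·3 = 10 - (-12) = 22
k: (-4)·(-6) - 3·5 = 24 - 15 = 9
b × c = (21, 22, 9)
a · (b × c) = (-2)·21 + (-6)·22 + 4·9 = -42 - 132 + 36 = -138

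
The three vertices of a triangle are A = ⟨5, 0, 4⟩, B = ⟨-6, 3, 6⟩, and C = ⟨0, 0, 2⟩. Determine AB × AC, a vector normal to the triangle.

(-6, -32, 15)

AB = (-11, 3, 2)
AC = (-5, 0, -2)
i: 3·(-2) - 2·0 = -6 - 0 = -6
j: 2·(-5) - (-11)·(-2) = -10 - 22 = -32
k: (-11)·0 - 3·(-5) = 0 - (-15) = 15
AB × AC = (-6, -32, 15)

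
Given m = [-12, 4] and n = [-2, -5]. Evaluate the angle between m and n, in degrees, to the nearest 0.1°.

86.6

m · n = (-12)·(-2) + 4·(-5) = 24 - 20 = 4
|m|² = 144 + 16 = 160,  |m| = √160 ≈ 12.649111
|n|² = 4 + 25 = 29,  |n| = √29 ≈ 5.385165
cos θ = 4 / (12.649111 · 5.385165) ≈ 0.05872
θ = arccos(0.05872) ≈ 86.6°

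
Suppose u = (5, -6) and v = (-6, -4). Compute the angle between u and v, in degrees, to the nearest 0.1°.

u · v = 5·(-6) + (-6)·(-4) = -30 + 24 = -6
|u|² = 25 + 36 = 61,  |u| = √61 ≈ 7.810250
|v|² = 36 + 16 = 52,  |v| = √52 ≈ 7.211103
cos θ = -6 / (7.810250 · 7.211103) ≈ -0.10653
θ = arccos(-0.10653) ≈ 96.1°

96.1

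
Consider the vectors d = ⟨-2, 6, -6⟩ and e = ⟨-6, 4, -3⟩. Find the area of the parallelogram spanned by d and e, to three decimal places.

41.473

i: 6·(-3) - (-6)·4 = -18 - (-24) = 6
j: (-6)·(-6) - (-2)·(-3) = 36 - 6 = 30
k: (-2)·4 - 6·(-6) = -8 - (-36) = 28
d × e = (6, 30, 28)
|d × e| = √(6² + 30² + 28²) = √1720 ≈ 41.4729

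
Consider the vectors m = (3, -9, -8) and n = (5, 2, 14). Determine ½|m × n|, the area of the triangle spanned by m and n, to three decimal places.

73.186

i: (-9)·14 - (-8)·2 = -126 - (-16) = -110
j: (-8)·5 - 3·14 = -40 - 42 = -82
k: 3·2 - (-9)·5 = 6 - (-45) = 51
m × n = (-110, -82, 51)
|m × n| = √((-110)² + (-82)² + 51²) = √21425 ≈ 146.3728
area = ½ · 146.3728 ≈ 73.186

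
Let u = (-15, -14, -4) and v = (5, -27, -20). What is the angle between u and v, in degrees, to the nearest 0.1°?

57.4

u · v = (-15)·5 + (-14)·(-27) + (-4)·(-20) = -75 + 378 + 80 = 383
|u|² = 225 + 196 + 16 = 437,  |u| = √437 ≈ 20.904545
|v|² = 25 + 729 + 400 = 1154,  |v| = √1154 ≈ 33.970576
cos θ = 383 / (20.904545 · 33.970576) ≈ 0.53933
θ = arccos(0.53933) ≈ 57.4°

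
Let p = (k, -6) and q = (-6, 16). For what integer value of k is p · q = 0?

p · q = k·(-6) + (-6)·16 = -96 - 6k
Set equal to 0: -6k = 96, so k = -16.

-16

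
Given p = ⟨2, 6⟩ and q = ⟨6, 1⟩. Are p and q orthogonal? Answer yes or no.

p · q = 2·6 + 6·1 = 12 + 6 = 18
Nonzero, so the vectors are not orthogonal.

no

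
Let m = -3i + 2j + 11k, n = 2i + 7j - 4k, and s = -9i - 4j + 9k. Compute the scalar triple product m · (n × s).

n × s:
i: 7·9 - (-4)·(-4) = 63 - 16 = 47
j: (-4)·(-9) - 2·9 = 36 - 18 = 18
k: 2·(-4) - 7·(-9) = -8 - (-63) = 55
n × s = (47, 18, 55)
m · (n × s) = (-3)·47 + 2·18 + 11·55 = -141 + 36 + 605 = 500

500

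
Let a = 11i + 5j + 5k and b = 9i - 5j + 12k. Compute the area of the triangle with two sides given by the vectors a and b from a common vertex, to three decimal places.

78.731

i: 5·12 - 5·(-5) = 60 - (-25) = 85
j: 5·9 - 11·12 = 45 - 132 = -87
k: 11·(-5) - 5·9 = -55 - 45 = -100
a × b = (85, -87, -100)
|a × b| = √(85² + (-87)² + (-100)²) = √24794 ≈ 157.4611
area = ½ · 157.4611 ≈ 78.731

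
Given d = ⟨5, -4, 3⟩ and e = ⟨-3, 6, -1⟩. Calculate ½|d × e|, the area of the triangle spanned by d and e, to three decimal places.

i: (-4)·(-1) - 3·6 = 4 - 18 = -14
j: 3·(-3) - 5·(-1) = -9 - (-5) = -4
k: 5·6 - (-4)·(-3) = 30 - 12 = 18
d × e = (-14, -4, 18)
|d × e| = √((-14)² + (-4)² + 18²) = √536 ≈ 23.1517
area = ½ · 23.1517 ≈ 11.576

11.576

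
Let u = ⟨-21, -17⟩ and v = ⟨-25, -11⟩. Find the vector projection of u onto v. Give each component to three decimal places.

u · v = (-21)·(-25) + (-17)·(-11) = 525 + 187 = 712
|v|² = 625 + 121 = 746
proj_v u = (712/746) · (-25, -11) ≈ (-23.861, -10.499)

(-23.861, -10.499)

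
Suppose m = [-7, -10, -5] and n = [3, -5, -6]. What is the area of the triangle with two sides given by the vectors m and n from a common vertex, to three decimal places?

i: (-10)·(-6) - (-5)·(-5) = 60 - 25 = 35
j: (-5)·3 - (-7)·(-6) = -15 - 42 = -57
k: (-7)·(-5) - (-10)·3 = 35 - (-30) = 65
m × n = (35, -57, 65)
|m × n| = √(35² + (-57)² + 65²) = √8699 ≈ 93.2684
area = ½ · 93.2684 ≈ 46.634

46.634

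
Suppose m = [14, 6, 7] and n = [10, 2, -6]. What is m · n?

m · n = 14·10 + 6·2 + 7·(-6) = 140 + 12 - 42 = 110

110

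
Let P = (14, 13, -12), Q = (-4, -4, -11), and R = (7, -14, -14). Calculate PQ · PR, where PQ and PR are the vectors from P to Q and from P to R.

583

PQ = Q − P = (-18, -17, 1)
PR = R − P = (-7, -27, -2)
PQ · PR = (-18)·(-7) + (-17)·(-27) + 1·(-2) = 126 + 459 - 2 = 583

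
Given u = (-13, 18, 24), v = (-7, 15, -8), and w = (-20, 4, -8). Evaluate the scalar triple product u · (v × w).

9544

v × w:
i: 15·(-8) - (-8)·4 = -120 - (-32) = -88
j: (-8)·(-20) - (-7)·(-8) = 160 - 56 = 104
k: (-7)·4 - 15·(-20) = -28 - (-300) = 272
v × w = (-88, 104, 272)
u · (v × w) = (-13)·(-88) + 18·104 + 24·272 = 1144 + 1872 + 6528 = 9544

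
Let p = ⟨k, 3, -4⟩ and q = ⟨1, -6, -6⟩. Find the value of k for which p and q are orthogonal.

p · q = k·1 + 3·(-6) + (-4)·(-6) = 6 + 1k
Set equal to 0: 1k = -6, so k = -6.

-6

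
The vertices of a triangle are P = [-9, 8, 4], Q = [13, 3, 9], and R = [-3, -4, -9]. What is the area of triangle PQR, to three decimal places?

PQ = (22, -5, 5),  PR = (6, -12, -13)
i: (-5)·(-13) - 5·(-12) = 65 - (-60) = 125
j: 5·6 - 22·(-13) = 30 - (-286) = 316
k: 22·(-12) - (-5)·6 = -264 - (-30) = -234
PQ × PR = (125, 316, -234)
|PQ × PR| = √170237 ≈ 412.5979
area = ½ · 412.5979 ≈ 206.299

206.299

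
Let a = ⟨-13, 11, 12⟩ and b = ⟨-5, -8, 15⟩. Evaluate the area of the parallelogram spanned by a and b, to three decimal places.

i: 11·15 - 12·(-8) = 165 - (-96) = 261
j: 12·(-5) - (-13)·15 = -60 - (-195) = 135
k: (-13)·(-8) - 11·(-5) = 104 - (-55) = 159
a × b = (261, 135, 159)
|a × b| = √(261² + 135² + 159²) = √111627 ≈ 334.1063

334.106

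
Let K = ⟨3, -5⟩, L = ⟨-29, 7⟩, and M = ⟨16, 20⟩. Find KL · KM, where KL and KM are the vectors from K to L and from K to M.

KL = L − K = (-32, 12)
KM = M − K = (13, 25)
KL · KM = (-32)·13 + 12·25 = -416 + 300 = -116

-116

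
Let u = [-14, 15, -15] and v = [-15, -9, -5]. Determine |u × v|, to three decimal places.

i: 15·(-5) - (-15)·(-9) = -75 - 135 = -210
j: (-15)·(-15) - (-14)·(-5) = 225 - 70 = 155
k: (-14)·(-9) - 15·(-15) = 126 - (-225) = 351
u × v = (-210, 155, 351)
|u × v| = √((-210)² + 155² + 351²) = √191326 ≈ 437.4083

437.408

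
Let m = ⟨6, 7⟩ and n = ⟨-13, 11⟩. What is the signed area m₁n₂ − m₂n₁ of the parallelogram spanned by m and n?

6·11 - 7·(-13) = 66 - (-91) = 157

157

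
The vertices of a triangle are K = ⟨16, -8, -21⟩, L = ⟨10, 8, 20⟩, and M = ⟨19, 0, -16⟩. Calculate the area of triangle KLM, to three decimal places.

KL = (-6, 16, 41),  KM = (3, 8, 5)
i: 16·5 - 41·8 = 80 - 328 = -248
j: 41·3 - (-6)·5 = 123 - (-30) = 153
k: (-6)·8 - 16·3 = -48 - 48 = -96
KL × KM = (-248, 153, -96)
|KL × KM| = √94129 ≈ 306.8045
area = ½ · 306.8045 ≈ 153.402

153.402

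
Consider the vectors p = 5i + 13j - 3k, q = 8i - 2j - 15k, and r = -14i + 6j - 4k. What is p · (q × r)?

q × r:
i: (-2)·(-4) - (-15)·6 = 8 - (-90) = 98
j: (-15)·(-14) - 8·(-4) = 210 - (-32) = 242
k: 8·6 - (-2)·(-14) = 48 - 28 = 20
q × r = (98, 242, 20)
p · (q × r) = 5·98 + 13·242 + (-3)·20 = 490 + 3146 - 60 = 3576

3576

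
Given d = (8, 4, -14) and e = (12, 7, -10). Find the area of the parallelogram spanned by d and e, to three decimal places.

105.698

i: 4·(-10) - (-14)·7 = -40 - (-98) = 58
j: (-14)·12 - 8·(-10) = -168 - (-80) = -88
k: 8·7 - 4·12 = 56 - 48 = 8
d × e = (58, -88, 8)
|d × e| = √(58² + (-88)² + 8²) = √11172 ≈ 105.6977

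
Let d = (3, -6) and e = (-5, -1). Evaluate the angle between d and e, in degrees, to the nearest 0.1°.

105.3

d · e = 3·(-5) + (-6)·(-1) = -15 + 6 = -9
|d|² = 9 + 36 = 45,  |d| = √45 ≈ 6.708204
|e|² = 25 + 1 = 26,  |e| = √26 ≈ 5.099020
cos θ = -9 / (6.708204 · 5.099020) ≈ -0.26312
θ = arccos(-0.26312) ≈ 105.3°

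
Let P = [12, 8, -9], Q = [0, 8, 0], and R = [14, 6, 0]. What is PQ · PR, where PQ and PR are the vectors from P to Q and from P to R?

PQ = Q − P = (-12, 0, 9)
PR = R − P = (2, -2, 9)
PQ · PR = (-12)·2 + 0·(-2) + 9·9 = -24 + 0 + 81 = 57

57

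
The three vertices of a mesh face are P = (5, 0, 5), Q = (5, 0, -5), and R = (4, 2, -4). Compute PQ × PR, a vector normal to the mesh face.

(20, 10, 0)

PQ = (0, 0, -10)
PR = (-1, 2, -9)
i: 0·(-9) - (-10)·2 = 0 - (-20) = 20
j: (-10)·(-1) - 0·(-9) = 10 - 0 = 10
k: 0·2 - 0·(-1) = 0 - 0 = 0
PQ × PR = (20, 10, 0)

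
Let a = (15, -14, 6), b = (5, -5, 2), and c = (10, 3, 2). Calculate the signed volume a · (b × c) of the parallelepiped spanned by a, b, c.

b × c:
i: (-5)·2 - 2·3 = -10 - 6 = -16
j: 2·10 - 5·2 = 20 - 10 = 10
k: 5·3 - (-5)·10 = 15 - (-50) = 65
b × c = (-16, 10, 65)
a · (b × c) = 15·(-16) + (-14)·10 + 6·65 = -240 - 140 + 390 = 10

10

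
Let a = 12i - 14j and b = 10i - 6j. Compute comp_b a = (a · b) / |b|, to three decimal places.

a · b = 12·10 + (-14)·(-6) = 120 + 84 = 204
|b| = √(100 + 36) = √136 ≈ 11.6619
comp_b a = 204 / √136 ≈ 17.493

17.493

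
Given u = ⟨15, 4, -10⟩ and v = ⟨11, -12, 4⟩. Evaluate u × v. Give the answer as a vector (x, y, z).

(-104, -170, -224)

i: 4·4 - (-10)·(-12) = 16 - 120 = -104
j: (-10)·11 - 15·4 = -110 - 60 = -170
k: 15·(-12) - 4·11 = -180 - 44 = -224
u × v = (-104, -170, -224)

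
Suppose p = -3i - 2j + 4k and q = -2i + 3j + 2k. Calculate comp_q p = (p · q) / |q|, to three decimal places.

1.940

p · q = (-3)·(-2) + (-2)·3 + 4·2 = 6 - 6 + 8 = 8
|q| = √(4 + 9 + 4) = √17 ≈ 4.1231
comp_q p = 8 / √17 ≈ 1.940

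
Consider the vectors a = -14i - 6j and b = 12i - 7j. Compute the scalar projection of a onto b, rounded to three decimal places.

a · b = (-14)·12 + (-6)·(-7) = -168 + 42 = -126
|b| = √(144 + 49) = √193 ≈ 13.8924
comp_b a = -126 / √193 ≈ -9.070

-9.070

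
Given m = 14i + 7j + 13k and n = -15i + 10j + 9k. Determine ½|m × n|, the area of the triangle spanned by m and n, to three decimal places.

i: 7·9 - 13·10 = 63 - 130 = -67
j: 13·(-15) - 14·9 = -195 - 126 = -321
k: 14·10 - 7·(-15) = 140 - (-105) = 245
m × n = (-67, -321, 245)
|m × n| = √((-67)² + (-321)² + 245²) = √167555 ≈ 409.3348
area = ½ · 409.3348 ≈ 204.667

204.667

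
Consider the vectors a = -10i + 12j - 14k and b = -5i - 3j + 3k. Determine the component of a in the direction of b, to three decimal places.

a · b = (-10)·(-5) + 12·(-3) + (-14)·3 = 50 - 36 - 42 = -28
|b| = √(25 + 9 + 9) = √43 ≈ 6.5574
comp_b a = -28 / √43 ≈ -4.270

-4.270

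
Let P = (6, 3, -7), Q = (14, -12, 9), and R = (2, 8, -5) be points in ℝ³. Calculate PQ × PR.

(-110, -80, -20)

PQ = (8, -15, 16)
PR = (-4, 5, 2)
i: (-15)·2 - 16·5 = -30 - 80 = -110
j: 16·(-4) - 8·2 = -64 - 16 = -80
k: 8·5 - (-15)·(-4) = 40 - 60 = -20
PQ × PR = (-110, -80, -20)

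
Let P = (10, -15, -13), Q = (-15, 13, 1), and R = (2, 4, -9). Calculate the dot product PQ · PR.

788

PQ = Q − P = (-25, 28, 14)
PR = R − P = (-8, 19, 4)
PQ · PR = (-25)·(-8) + 28·19 + 14·4 = 200 + 532 + 56 = 788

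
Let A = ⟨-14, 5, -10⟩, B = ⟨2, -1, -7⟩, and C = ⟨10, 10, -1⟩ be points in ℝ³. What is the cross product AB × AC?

AB = (16, -6, 3)
AC = (24, 5, 9)
i: (-6)·9 - 3·5 = -54 - 15 = -69
j: 3·24 - 16·9 = 72 - 144 = -72
k: 16·5 - (-6)·24 = 80 - (-144) = 224
AB × AC = (-69, -72, 224)

(-69, -72, 224)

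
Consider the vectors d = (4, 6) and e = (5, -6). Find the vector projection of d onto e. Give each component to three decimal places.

(-1.311, 1.574)

d · e = 4·5 + 6·(-6) = 20 - 36 = -16
|e|² = 25 + 36 = 61
proj_e d = (-16/61) · (5, -6) ≈ (-1.311, 1.574)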